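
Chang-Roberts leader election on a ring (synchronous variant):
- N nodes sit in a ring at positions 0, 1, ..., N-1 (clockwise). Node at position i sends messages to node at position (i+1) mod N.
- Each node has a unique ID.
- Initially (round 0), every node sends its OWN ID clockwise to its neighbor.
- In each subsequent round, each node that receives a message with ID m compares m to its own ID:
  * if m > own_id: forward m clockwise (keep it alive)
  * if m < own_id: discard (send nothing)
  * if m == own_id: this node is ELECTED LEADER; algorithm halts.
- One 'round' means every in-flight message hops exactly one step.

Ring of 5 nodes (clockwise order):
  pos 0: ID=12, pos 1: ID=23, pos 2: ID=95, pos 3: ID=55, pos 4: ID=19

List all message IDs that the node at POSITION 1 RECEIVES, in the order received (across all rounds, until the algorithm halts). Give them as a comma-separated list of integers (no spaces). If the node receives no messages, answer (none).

Answer: 12,19,55,95

Derivation:
Round 1: pos1(id23) recv 12: drop; pos2(id95) recv 23: drop; pos3(id55) recv 95: fwd; pos4(id19) recv 55: fwd; pos0(id12) recv 19: fwd
Round 2: pos4(id19) recv 95: fwd; pos0(id12) recv 55: fwd; pos1(id23) recv 19: drop
Round 3: pos0(id12) recv 95: fwd; pos1(id23) recv 55: fwd
Round 4: pos1(id23) recv 95: fwd; pos2(id95) recv 55: drop
Round 5: pos2(id95) recv 95: ELECTED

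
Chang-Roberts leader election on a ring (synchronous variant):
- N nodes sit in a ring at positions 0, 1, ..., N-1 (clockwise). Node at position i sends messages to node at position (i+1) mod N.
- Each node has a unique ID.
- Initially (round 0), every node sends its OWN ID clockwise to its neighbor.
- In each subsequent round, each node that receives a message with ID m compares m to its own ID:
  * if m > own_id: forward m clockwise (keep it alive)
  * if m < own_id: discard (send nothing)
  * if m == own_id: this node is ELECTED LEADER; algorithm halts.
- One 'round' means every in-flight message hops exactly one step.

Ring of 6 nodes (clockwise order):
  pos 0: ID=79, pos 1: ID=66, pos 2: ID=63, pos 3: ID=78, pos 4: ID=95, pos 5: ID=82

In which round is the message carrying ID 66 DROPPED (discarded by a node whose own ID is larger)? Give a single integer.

Answer: 2

Derivation:
Round 1: pos1(id66) recv 79: fwd; pos2(id63) recv 66: fwd; pos3(id78) recv 63: drop; pos4(id95) recv 78: drop; pos5(id82) recv 95: fwd; pos0(id79) recv 82: fwd
Round 2: pos2(id63) recv 79: fwd; pos3(id78) recv 66: drop; pos0(id79) recv 95: fwd; pos1(id66) recv 82: fwd
Round 3: pos3(id78) recv 79: fwd; pos1(id66) recv 95: fwd; pos2(id63) recv 82: fwd
Round 4: pos4(id95) recv 79: drop; pos2(id63) recv 95: fwd; pos3(id78) recv 82: fwd
Round 5: pos3(id78) recv 95: fwd; pos4(id95) recv 82: drop
Round 6: pos4(id95) recv 95: ELECTED
Message ID 66 originates at pos 1; dropped at pos 3 in round 2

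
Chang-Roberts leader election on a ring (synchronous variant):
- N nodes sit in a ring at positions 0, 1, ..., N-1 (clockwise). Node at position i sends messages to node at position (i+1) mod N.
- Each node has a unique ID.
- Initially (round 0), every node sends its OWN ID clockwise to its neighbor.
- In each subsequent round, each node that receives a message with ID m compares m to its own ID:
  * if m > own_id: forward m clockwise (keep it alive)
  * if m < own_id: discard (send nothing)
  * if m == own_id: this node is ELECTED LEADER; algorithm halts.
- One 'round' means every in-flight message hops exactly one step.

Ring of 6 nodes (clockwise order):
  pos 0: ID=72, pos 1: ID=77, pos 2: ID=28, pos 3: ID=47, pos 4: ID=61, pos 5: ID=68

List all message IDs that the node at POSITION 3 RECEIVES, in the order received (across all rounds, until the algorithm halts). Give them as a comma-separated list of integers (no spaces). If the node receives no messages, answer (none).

Answer: 28,77

Derivation:
Round 1: pos1(id77) recv 72: drop; pos2(id28) recv 77: fwd; pos3(id47) recv 28: drop; pos4(id61) recv 47: drop; pos5(id68) recv 61: drop; pos0(id72) recv 68: drop
Round 2: pos3(id47) recv 77: fwd
Round 3: pos4(id61) recv 77: fwd
Round 4: pos5(id68) recv 77: fwd
Round 5: pos0(id72) recv 77: fwd
Round 6: pos1(id77) recv 77: ELECTED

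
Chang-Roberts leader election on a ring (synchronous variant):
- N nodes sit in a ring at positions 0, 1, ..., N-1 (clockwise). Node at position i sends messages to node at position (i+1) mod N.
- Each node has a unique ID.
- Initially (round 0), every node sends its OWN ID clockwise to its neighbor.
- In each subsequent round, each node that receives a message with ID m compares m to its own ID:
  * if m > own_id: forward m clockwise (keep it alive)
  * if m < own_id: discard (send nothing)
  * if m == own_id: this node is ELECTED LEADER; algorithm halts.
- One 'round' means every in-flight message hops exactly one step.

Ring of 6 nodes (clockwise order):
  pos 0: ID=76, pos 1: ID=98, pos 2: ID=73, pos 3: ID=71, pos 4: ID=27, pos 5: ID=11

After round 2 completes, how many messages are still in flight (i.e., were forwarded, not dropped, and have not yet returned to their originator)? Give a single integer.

Answer: 3

Derivation:
Round 1: pos1(id98) recv 76: drop; pos2(id73) recv 98: fwd; pos3(id71) recv 73: fwd; pos4(id27) recv 71: fwd; pos5(id11) recv 27: fwd; pos0(id76) recv 11: drop
Round 2: pos3(id71) recv 98: fwd; pos4(id27) recv 73: fwd; pos5(id11) recv 71: fwd; pos0(id76) recv 27: drop
After round 2: 3 messages still in flight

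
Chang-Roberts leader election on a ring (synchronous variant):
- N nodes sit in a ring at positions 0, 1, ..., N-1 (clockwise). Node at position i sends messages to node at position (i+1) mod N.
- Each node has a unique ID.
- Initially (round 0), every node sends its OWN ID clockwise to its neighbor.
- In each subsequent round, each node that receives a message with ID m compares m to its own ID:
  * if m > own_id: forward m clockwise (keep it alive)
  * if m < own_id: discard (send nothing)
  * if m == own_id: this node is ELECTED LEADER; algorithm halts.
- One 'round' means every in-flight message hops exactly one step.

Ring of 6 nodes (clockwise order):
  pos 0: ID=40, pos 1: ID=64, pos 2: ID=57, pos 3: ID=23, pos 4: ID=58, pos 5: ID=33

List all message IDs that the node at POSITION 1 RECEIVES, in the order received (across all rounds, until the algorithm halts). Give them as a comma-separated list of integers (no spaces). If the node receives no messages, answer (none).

Answer: 40,58,64

Derivation:
Round 1: pos1(id64) recv 40: drop; pos2(id57) recv 64: fwd; pos3(id23) recv 57: fwd; pos4(id58) recv 23: drop; pos5(id33) recv 58: fwd; pos0(id40) recv 33: drop
Round 2: pos3(id23) recv 64: fwd; pos4(id58) recv 57: drop; pos0(id40) recv 58: fwd
Round 3: pos4(id58) recv 64: fwd; pos1(id64) recv 58: drop
Round 4: pos5(id33) recv 64: fwd
Round 5: pos0(id40) recv 64: fwd
Round 6: pos1(id64) recv 64: ELECTED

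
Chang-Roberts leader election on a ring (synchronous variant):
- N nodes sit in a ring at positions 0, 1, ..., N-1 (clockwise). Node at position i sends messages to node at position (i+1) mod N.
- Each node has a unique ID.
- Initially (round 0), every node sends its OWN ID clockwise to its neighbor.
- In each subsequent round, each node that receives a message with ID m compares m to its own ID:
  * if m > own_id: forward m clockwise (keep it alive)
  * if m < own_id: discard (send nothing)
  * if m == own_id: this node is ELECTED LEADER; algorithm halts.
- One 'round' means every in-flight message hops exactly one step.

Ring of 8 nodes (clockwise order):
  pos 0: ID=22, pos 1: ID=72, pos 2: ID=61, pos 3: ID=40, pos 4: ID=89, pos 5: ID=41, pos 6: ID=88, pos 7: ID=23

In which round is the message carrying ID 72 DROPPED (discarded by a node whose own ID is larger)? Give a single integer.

Round 1: pos1(id72) recv 22: drop; pos2(id61) recv 72: fwd; pos3(id40) recv 61: fwd; pos4(id89) recv 40: drop; pos5(id41) recv 89: fwd; pos6(id88) recv 41: drop; pos7(id23) recv 88: fwd; pos0(id22) recv 23: fwd
Round 2: pos3(id40) recv 72: fwd; pos4(id89) recv 61: drop; pos6(id88) recv 89: fwd; pos0(id22) recv 88: fwd; pos1(id72) recv 23: drop
Round 3: pos4(id89) recv 72: drop; pos7(id23) recv 89: fwd; pos1(id72) recv 88: fwd
Round 4: pos0(id22) recv 89: fwd; pos2(id61) recv 88: fwd
Round 5: pos1(id72) recv 89: fwd; pos3(id40) recv 88: fwd
Round 6: pos2(id61) recv 89: fwd; pos4(id89) recv 88: drop
Round 7: pos3(id40) recv 89: fwd
Round 8: pos4(id89) recv 89: ELECTED
Message ID 72 originates at pos 1; dropped at pos 4 in round 3

Answer: 3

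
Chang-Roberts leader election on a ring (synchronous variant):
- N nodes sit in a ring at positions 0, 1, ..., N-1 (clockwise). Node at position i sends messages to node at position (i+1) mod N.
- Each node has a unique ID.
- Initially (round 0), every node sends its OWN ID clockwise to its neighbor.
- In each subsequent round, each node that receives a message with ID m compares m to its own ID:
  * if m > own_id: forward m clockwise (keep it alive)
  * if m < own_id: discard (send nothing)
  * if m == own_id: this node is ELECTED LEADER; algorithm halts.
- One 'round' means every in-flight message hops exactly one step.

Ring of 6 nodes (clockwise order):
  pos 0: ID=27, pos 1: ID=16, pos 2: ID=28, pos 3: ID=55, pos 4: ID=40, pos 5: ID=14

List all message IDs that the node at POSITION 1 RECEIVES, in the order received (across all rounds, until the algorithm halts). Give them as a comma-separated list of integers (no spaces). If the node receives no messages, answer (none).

Round 1: pos1(id16) recv 27: fwd; pos2(id28) recv 16: drop; pos3(id55) recv 28: drop; pos4(id40) recv 55: fwd; pos5(id14) recv 40: fwd; pos0(id27) recv 14: drop
Round 2: pos2(id28) recv 27: drop; pos5(id14) recv 55: fwd; pos0(id27) recv 40: fwd
Round 3: pos0(id27) recv 55: fwd; pos1(id16) recv 40: fwd
Round 4: pos1(id16) recv 55: fwd; pos2(id28) recv 40: fwd
Round 5: pos2(id28) recv 55: fwd; pos3(id55) recv 40: drop
Round 6: pos3(id55) recv 55: ELECTED

Answer: 27,40,55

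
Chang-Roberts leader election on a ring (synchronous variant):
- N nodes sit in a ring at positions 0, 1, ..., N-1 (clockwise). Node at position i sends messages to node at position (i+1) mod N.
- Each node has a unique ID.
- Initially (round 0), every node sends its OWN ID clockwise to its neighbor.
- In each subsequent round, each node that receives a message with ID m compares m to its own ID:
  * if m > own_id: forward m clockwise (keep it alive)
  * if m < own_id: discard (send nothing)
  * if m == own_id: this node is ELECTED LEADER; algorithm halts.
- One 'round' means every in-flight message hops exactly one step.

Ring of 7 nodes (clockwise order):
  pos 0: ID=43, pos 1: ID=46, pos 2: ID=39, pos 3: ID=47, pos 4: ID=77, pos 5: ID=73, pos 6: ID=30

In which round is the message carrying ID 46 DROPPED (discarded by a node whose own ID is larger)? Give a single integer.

Answer: 2

Derivation:
Round 1: pos1(id46) recv 43: drop; pos2(id39) recv 46: fwd; pos3(id47) recv 39: drop; pos4(id77) recv 47: drop; pos5(id73) recv 77: fwd; pos6(id30) recv 73: fwd; pos0(id43) recv 30: drop
Round 2: pos3(id47) recv 46: drop; pos6(id30) recv 77: fwd; pos0(id43) recv 73: fwd
Round 3: pos0(id43) recv 77: fwd; pos1(id46) recv 73: fwd
Round 4: pos1(id46) recv 77: fwd; pos2(id39) recv 73: fwd
Round 5: pos2(id39) recv 77: fwd; pos3(id47) recv 73: fwd
Round 6: pos3(id47) recv 77: fwd; pos4(id77) recv 73: drop
Round 7: pos4(id77) recv 77: ELECTED
Message ID 46 originates at pos 1; dropped at pos 3 in round 2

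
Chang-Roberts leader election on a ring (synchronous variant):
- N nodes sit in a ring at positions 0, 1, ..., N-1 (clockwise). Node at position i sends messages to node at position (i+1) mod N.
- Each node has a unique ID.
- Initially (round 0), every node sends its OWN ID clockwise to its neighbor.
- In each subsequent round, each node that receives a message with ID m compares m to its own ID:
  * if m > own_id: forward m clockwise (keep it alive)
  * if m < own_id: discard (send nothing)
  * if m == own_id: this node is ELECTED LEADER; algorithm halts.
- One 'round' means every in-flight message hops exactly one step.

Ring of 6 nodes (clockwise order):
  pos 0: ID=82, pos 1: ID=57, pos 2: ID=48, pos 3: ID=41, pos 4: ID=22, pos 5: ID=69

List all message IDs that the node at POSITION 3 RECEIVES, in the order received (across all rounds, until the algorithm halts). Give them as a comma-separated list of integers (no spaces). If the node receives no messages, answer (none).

Round 1: pos1(id57) recv 82: fwd; pos2(id48) recv 57: fwd; pos3(id41) recv 48: fwd; pos4(id22) recv 41: fwd; pos5(id69) recv 22: drop; pos0(id82) recv 69: drop
Round 2: pos2(id48) recv 82: fwd; pos3(id41) recv 57: fwd; pos4(id22) recv 48: fwd; pos5(id69) recv 41: drop
Round 3: pos3(id41) recv 82: fwd; pos4(id22) recv 57: fwd; pos5(id69) recv 48: drop
Round 4: pos4(id22) recv 82: fwd; pos5(id69) recv 57: drop
Round 5: pos5(id69) recv 82: fwd
Round 6: pos0(id82) recv 82: ELECTED

Answer: 48,57,82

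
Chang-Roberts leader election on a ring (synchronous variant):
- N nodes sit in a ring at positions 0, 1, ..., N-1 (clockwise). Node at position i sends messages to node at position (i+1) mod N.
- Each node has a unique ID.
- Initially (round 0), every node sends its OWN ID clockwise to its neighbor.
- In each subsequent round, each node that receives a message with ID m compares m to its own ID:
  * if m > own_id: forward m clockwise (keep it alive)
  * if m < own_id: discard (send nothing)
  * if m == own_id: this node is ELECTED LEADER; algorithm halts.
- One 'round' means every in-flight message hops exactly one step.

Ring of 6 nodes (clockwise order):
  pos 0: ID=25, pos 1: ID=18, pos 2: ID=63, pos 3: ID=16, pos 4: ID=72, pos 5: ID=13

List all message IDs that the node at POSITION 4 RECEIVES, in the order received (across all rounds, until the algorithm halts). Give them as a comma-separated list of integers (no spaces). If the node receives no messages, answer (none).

Round 1: pos1(id18) recv 25: fwd; pos2(id63) recv 18: drop; pos3(id16) recv 63: fwd; pos4(id72) recv 16: drop; pos5(id13) recv 72: fwd; pos0(id25) recv 13: drop
Round 2: pos2(id63) recv 25: drop; pos4(id72) recv 63: drop; pos0(id25) recv 72: fwd
Round 3: pos1(id18) recv 72: fwd
Round 4: pos2(id63) recv 72: fwd
Round 5: pos3(id16) recv 72: fwd
Round 6: pos4(id72) recv 72: ELECTED

Answer: 16,63,72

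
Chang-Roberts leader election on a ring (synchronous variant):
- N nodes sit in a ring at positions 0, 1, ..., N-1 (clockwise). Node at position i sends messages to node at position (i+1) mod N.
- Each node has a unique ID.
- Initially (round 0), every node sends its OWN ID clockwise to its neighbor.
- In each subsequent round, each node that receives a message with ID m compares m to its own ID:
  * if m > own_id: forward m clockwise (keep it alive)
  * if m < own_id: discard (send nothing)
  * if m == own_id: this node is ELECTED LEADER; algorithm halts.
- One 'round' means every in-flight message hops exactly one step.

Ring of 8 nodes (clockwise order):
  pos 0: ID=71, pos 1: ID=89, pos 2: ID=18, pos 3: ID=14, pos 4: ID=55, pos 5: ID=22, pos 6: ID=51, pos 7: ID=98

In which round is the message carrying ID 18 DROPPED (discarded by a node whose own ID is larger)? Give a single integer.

Round 1: pos1(id89) recv 71: drop; pos2(id18) recv 89: fwd; pos3(id14) recv 18: fwd; pos4(id55) recv 14: drop; pos5(id22) recv 55: fwd; pos6(id51) recv 22: drop; pos7(id98) recv 51: drop; pos0(id71) recv 98: fwd
Round 2: pos3(id14) recv 89: fwd; pos4(id55) recv 18: drop; pos6(id51) recv 55: fwd; pos1(id89) recv 98: fwd
Round 3: pos4(id55) recv 89: fwd; pos7(id98) recv 55: drop; pos2(id18) recv 98: fwd
Round 4: pos5(id22) recv 89: fwd; pos3(id14) recv 98: fwd
Round 5: pos6(id51) recv 89: fwd; pos4(id55) recv 98: fwd
Round 6: pos7(id98) recv 89: drop; pos5(id22) recv 98: fwd
Round 7: pos6(id51) recv 98: fwd
Round 8: pos7(id98) recv 98: ELECTED
Message ID 18 originates at pos 2; dropped at pos 4 in round 2

Answer: 2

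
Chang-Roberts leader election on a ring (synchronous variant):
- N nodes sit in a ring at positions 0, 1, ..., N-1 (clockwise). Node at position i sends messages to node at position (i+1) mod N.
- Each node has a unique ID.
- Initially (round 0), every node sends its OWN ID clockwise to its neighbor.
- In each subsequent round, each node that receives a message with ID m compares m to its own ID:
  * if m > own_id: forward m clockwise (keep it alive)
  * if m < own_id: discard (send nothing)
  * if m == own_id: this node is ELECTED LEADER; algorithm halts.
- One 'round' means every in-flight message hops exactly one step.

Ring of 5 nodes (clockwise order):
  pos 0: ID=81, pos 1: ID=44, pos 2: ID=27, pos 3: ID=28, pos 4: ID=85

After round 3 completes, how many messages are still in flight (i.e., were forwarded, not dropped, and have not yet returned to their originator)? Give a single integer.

Round 1: pos1(id44) recv 81: fwd; pos2(id27) recv 44: fwd; pos3(id28) recv 27: drop; pos4(id85) recv 28: drop; pos0(id81) recv 85: fwd
Round 2: pos2(id27) recv 81: fwd; pos3(id28) recv 44: fwd; pos1(id44) recv 85: fwd
Round 3: pos3(id28) recv 81: fwd; pos4(id85) recv 44: drop; pos2(id27) recv 85: fwd
After round 3: 2 messages still in flight

Answer: 2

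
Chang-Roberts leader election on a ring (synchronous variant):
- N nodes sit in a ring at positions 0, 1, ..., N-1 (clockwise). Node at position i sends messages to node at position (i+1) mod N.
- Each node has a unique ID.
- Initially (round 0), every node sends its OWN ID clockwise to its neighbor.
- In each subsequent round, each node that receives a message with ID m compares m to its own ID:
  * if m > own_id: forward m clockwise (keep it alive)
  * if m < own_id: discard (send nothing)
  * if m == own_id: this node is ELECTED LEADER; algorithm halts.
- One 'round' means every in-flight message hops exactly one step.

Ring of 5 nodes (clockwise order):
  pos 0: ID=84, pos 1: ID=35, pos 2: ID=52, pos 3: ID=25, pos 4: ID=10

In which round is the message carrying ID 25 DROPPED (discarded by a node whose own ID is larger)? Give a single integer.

Answer: 2

Derivation:
Round 1: pos1(id35) recv 84: fwd; pos2(id52) recv 35: drop; pos3(id25) recv 52: fwd; pos4(id10) recv 25: fwd; pos0(id84) recv 10: drop
Round 2: pos2(id52) recv 84: fwd; pos4(id10) recv 52: fwd; pos0(id84) recv 25: drop
Round 3: pos3(id25) recv 84: fwd; pos0(id84) recv 52: drop
Round 4: pos4(id10) recv 84: fwd
Round 5: pos0(id84) recv 84: ELECTED
Message ID 25 originates at pos 3; dropped at pos 0 in round 2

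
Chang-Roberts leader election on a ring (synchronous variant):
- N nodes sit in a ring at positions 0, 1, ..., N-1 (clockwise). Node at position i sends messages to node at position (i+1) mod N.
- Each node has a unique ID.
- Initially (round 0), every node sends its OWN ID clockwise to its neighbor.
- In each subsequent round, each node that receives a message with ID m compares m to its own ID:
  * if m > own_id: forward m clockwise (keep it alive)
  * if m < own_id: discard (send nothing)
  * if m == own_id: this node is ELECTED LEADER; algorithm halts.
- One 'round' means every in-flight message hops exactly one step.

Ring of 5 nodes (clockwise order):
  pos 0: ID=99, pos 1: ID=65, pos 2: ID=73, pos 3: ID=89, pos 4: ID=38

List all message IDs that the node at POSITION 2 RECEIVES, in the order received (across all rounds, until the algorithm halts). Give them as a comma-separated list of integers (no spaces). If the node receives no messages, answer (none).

Round 1: pos1(id65) recv 99: fwd; pos2(id73) recv 65: drop; pos3(id89) recv 73: drop; pos4(id38) recv 89: fwd; pos0(id99) recv 38: drop
Round 2: pos2(id73) recv 99: fwd; pos0(id99) recv 89: drop
Round 3: pos3(id89) recv 99: fwd
Round 4: pos4(id38) recv 99: fwd
Round 5: pos0(id99) recv 99: ELECTED

Answer: 65,99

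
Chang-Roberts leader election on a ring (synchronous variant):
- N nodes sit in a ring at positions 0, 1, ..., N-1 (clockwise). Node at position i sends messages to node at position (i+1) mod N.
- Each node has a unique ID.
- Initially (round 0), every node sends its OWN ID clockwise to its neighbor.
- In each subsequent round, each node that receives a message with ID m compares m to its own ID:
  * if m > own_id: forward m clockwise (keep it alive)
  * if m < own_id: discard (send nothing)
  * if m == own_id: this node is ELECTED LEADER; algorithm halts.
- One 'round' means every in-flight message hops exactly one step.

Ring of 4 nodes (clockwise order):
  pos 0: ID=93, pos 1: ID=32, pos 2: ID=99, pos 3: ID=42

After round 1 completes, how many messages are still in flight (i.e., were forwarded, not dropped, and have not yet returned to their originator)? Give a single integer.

Round 1: pos1(id32) recv 93: fwd; pos2(id99) recv 32: drop; pos3(id42) recv 99: fwd; pos0(id93) recv 42: drop
After round 1: 2 messages still in flight

Answer: 2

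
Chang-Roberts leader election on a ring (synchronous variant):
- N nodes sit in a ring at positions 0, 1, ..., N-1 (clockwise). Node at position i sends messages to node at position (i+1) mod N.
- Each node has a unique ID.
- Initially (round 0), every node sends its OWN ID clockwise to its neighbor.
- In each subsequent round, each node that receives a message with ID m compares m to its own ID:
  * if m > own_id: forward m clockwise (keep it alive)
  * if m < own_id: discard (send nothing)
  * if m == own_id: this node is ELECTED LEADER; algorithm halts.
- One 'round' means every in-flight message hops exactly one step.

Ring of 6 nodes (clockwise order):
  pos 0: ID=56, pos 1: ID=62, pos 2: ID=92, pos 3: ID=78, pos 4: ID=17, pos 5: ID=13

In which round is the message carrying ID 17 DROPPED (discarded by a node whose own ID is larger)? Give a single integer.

Round 1: pos1(id62) recv 56: drop; pos2(id92) recv 62: drop; pos3(id78) recv 92: fwd; pos4(id17) recv 78: fwd; pos5(id13) recv 17: fwd; pos0(id56) recv 13: drop
Round 2: pos4(id17) recv 92: fwd; pos5(id13) recv 78: fwd; pos0(id56) recv 17: drop
Round 3: pos5(id13) recv 92: fwd; pos0(id56) recv 78: fwd
Round 4: pos0(id56) recv 92: fwd; pos1(id62) recv 78: fwd
Round 5: pos1(id62) recv 92: fwd; pos2(id92) recv 78: drop
Round 6: pos2(id92) recv 92: ELECTED
Message ID 17 originates at pos 4; dropped at pos 0 in round 2

Answer: 2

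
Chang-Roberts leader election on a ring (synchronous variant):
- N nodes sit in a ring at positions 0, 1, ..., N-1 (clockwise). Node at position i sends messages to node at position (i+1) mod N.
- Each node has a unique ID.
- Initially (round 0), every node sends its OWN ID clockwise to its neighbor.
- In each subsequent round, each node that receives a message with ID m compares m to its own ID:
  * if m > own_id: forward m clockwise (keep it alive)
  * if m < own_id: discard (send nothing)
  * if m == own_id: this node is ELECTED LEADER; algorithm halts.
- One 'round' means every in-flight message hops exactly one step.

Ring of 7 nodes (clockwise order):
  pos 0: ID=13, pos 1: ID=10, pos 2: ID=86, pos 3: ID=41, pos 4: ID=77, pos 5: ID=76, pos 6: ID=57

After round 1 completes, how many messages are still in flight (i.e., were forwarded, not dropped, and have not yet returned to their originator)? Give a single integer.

Answer: 5

Derivation:
Round 1: pos1(id10) recv 13: fwd; pos2(id86) recv 10: drop; pos3(id41) recv 86: fwd; pos4(id77) recv 41: drop; pos5(id76) recv 77: fwd; pos6(id57) recv 76: fwd; pos0(id13) recv 57: fwd
After round 1: 5 messages still in flight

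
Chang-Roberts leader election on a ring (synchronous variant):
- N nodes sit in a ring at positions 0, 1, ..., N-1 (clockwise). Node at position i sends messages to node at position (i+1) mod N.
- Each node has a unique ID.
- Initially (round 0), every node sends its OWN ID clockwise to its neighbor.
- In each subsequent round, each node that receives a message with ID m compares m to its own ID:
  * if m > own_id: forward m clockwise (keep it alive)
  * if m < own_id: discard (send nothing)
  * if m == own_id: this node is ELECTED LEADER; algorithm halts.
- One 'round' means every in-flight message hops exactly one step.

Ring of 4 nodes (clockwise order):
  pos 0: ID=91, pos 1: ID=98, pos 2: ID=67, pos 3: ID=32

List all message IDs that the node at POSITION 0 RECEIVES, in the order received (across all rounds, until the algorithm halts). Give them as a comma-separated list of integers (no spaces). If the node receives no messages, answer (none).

Answer: 32,67,98

Derivation:
Round 1: pos1(id98) recv 91: drop; pos2(id67) recv 98: fwd; pos3(id32) recv 67: fwd; pos0(id91) recv 32: drop
Round 2: pos3(id32) recv 98: fwd; pos0(id91) recv 67: drop
Round 3: pos0(id91) recv 98: fwd
Round 4: pos1(id98) recv 98: ELECTED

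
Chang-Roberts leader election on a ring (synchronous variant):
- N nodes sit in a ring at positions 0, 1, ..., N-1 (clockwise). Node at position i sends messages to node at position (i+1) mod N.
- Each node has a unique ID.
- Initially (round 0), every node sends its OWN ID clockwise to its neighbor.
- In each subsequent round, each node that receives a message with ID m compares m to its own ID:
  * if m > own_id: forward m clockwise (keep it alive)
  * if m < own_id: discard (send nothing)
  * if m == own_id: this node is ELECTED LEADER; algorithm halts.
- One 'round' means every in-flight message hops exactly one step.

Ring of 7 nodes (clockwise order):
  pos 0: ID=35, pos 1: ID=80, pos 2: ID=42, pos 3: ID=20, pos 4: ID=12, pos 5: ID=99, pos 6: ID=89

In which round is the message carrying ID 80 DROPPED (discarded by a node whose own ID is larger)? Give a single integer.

Answer: 4

Derivation:
Round 1: pos1(id80) recv 35: drop; pos2(id42) recv 80: fwd; pos3(id20) recv 42: fwd; pos4(id12) recv 20: fwd; pos5(id99) recv 12: drop; pos6(id89) recv 99: fwd; pos0(id35) recv 89: fwd
Round 2: pos3(id20) recv 80: fwd; pos4(id12) recv 42: fwd; pos5(id99) recv 20: drop; pos0(id35) recv 99: fwd; pos1(id80) recv 89: fwd
Round 3: pos4(id12) recv 80: fwd; pos5(id99) recv 42: drop; pos1(id80) recv 99: fwd; pos2(id42) recv 89: fwd
Round 4: pos5(id99) recv 80: drop; pos2(id42) recv 99: fwd; pos3(id20) recv 89: fwd
Round 5: pos3(id20) recv 99: fwd; pos4(id12) recv 89: fwd
Round 6: pos4(id12) recv 99: fwd; pos5(id99) recv 89: drop
Round 7: pos5(id99) recv 99: ELECTED
Message ID 80 originates at pos 1; dropped at pos 5 in round 4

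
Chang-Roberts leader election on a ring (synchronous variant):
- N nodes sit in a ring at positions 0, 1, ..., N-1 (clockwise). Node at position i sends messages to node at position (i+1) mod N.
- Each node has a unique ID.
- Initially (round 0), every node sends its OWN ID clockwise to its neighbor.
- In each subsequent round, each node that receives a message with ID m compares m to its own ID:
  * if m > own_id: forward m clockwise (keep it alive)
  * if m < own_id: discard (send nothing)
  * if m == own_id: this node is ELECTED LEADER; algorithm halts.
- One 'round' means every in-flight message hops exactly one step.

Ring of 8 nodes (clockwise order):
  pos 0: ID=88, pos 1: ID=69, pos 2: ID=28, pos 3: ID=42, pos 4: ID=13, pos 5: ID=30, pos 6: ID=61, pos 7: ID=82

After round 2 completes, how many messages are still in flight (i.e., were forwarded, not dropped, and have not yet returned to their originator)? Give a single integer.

Round 1: pos1(id69) recv 88: fwd; pos2(id28) recv 69: fwd; pos3(id42) recv 28: drop; pos4(id13) recv 42: fwd; pos5(id30) recv 13: drop; pos6(id61) recv 30: drop; pos7(id82) recv 61: drop; pos0(id88) recv 82: drop
Round 2: pos2(id28) recv 88: fwd; pos3(id42) recv 69: fwd; pos5(id30) recv 42: fwd
After round 2: 3 messages still in flight

Answer: 3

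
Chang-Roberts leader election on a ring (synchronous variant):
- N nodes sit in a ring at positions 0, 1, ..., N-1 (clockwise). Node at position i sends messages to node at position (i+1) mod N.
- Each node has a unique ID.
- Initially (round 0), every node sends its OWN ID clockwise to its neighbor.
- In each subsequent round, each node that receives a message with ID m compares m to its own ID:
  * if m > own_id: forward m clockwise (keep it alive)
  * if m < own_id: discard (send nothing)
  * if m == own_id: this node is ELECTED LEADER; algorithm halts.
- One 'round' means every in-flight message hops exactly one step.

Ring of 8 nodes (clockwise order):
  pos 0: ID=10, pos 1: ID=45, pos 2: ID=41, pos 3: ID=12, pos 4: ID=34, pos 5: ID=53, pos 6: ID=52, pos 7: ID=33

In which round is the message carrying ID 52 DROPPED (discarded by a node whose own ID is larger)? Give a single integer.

Round 1: pos1(id45) recv 10: drop; pos2(id41) recv 45: fwd; pos3(id12) recv 41: fwd; pos4(id34) recv 12: drop; pos5(id53) recv 34: drop; pos6(id52) recv 53: fwd; pos7(id33) recv 52: fwd; pos0(id10) recv 33: fwd
Round 2: pos3(id12) recv 45: fwd; pos4(id34) recv 41: fwd; pos7(id33) recv 53: fwd; pos0(id10) recv 52: fwd; pos1(id45) recv 33: drop
Round 3: pos4(id34) recv 45: fwd; pos5(id53) recv 41: drop; pos0(id10) recv 53: fwd; pos1(id45) recv 52: fwd
Round 4: pos5(id53) recv 45: drop; pos1(id45) recv 53: fwd; pos2(id41) recv 52: fwd
Round 5: pos2(id41) recv 53: fwd; pos3(id12) recv 52: fwd
Round 6: pos3(id12) recv 53: fwd; pos4(id34) recv 52: fwd
Round 7: pos4(id34) recv 53: fwd; pos5(id53) recv 52: drop
Round 8: pos5(id53) recv 53: ELECTED
Message ID 52 originates at pos 6; dropped at pos 5 in round 7

Answer: 7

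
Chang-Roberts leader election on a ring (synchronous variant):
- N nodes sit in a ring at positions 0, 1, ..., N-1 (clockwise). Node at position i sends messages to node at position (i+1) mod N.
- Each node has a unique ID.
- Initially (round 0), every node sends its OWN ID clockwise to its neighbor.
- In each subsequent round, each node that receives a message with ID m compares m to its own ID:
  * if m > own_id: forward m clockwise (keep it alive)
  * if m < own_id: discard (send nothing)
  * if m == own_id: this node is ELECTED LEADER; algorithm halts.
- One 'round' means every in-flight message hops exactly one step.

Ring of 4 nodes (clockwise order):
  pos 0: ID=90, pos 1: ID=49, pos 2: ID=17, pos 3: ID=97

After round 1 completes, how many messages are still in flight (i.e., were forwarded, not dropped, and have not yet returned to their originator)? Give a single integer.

Round 1: pos1(id49) recv 90: fwd; pos2(id17) recv 49: fwd; pos3(id97) recv 17: drop; pos0(id90) recv 97: fwd
After round 1: 3 messages still in flight

Answer: 3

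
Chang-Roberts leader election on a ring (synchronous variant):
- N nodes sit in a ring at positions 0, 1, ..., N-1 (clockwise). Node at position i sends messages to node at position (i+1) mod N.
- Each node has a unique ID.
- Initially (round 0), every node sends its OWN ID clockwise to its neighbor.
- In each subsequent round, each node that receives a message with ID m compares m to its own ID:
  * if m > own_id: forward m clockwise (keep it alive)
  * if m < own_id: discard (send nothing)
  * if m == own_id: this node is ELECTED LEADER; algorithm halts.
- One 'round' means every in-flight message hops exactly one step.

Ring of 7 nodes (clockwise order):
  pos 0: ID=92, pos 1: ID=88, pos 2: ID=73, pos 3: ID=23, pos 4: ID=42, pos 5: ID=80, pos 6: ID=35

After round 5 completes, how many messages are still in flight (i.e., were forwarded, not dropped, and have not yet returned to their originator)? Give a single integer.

Round 1: pos1(id88) recv 92: fwd; pos2(id73) recv 88: fwd; pos3(id23) recv 73: fwd; pos4(id42) recv 23: drop; pos5(id80) recv 42: drop; pos6(id35) recv 80: fwd; pos0(id92) recv 35: drop
Round 2: pos2(id73) recv 92: fwd; pos3(id23) recv 88: fwd; pos4(id42) recv 73: fwd; pos0(id92) recv 80: drop
Round 3: pos3(id23) recv 92: fwd; pos4(id42) recv 88: fwd; pos5(id80) recv 73: drop
Round 4: pos4(id42) recv 92: fwd; pos5(id80) recv 88: fwd
Round 5: pos5(id80) recv 92: fwd; pos6(id35) recv 88: fwd
After round 5: 2 messages still in flight

Answer: 2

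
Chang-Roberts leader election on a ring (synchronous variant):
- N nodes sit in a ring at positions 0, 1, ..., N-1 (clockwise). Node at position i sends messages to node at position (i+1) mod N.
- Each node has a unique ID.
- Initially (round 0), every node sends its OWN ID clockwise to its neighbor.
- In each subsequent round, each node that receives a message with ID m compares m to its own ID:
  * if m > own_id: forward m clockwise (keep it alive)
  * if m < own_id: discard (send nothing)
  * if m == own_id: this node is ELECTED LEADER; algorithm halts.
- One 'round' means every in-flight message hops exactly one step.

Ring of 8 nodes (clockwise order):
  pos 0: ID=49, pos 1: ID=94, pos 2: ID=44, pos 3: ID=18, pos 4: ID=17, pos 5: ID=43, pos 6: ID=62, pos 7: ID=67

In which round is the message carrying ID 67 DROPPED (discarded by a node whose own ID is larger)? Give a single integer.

Round 1: pos1(id94) recv 49: drop; pos2(id44) recv 94: fwd; pos3(id18) recv 44: fwd; pos4(id17) recv 18: fwd; pos5(id43) recv 17: drop; pos6(id62) recv 43: drop; pos7(id67) recv 62: drop; pos0(id49) recv 67: fwd
Round 2: pos3(id18) recv 94: fwd; pos4(id17) recv 44: fwd; pos5(id43) recv 18: drop; pos1(id94) recv 67: drop
Round 3: pos4(id17) recv 94: fwd; pos5(id43) recv 44: fwd
Round 4: pos5(id43) recv 94: fwd; pos6(id62) recv 44: drop
Round 5: pos6(id62) recv 94: fwd
Round 6: pos7(id67) recv 94: fwd
Round 7: pos0(id49) recv 94: fwd
Round 8: pos1(id94) recv 94: ELECTED
Message ID 67 originates at pos 7; dropped at pos 1 in round 2

Answer: 2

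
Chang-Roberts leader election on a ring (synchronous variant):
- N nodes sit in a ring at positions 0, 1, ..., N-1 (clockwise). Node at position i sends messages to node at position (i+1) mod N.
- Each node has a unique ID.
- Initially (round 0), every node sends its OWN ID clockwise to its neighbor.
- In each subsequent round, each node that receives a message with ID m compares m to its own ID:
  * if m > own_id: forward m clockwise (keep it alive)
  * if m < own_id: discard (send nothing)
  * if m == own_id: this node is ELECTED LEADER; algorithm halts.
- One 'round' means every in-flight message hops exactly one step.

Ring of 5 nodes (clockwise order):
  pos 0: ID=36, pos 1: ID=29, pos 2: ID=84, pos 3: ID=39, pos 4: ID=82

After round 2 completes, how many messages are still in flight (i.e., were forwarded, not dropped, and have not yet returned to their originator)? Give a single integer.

Round 1: pos1(id29) recv 36: fwd; pos2(id84) recv 29: drop; pos3(id39) recv 84: fwd; pos4(id82) recv 39: drop; pos0(id36) recv 82: fwd
Round 2: pos2(id84) recv 36: drop; pos4(id82) recv 84: fwd; pos1(id29) recv 82: fwd
After round 2: 2 messages still in flight

Answer: 2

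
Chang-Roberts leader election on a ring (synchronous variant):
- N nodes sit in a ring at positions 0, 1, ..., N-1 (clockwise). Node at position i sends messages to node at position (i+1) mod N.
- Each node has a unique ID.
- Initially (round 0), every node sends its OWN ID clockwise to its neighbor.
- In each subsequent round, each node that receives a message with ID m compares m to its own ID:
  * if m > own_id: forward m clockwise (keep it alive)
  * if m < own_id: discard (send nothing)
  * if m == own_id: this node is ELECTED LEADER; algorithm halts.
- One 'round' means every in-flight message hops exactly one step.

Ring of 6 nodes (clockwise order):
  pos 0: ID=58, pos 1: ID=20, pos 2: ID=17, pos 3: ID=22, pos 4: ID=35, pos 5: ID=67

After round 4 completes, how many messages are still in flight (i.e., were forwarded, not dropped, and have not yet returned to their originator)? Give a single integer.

Answer: 2

Derivation:
Round 1: pos1(id20) recv 58: fwd; pos2(id17) recv 20: fwd; pos3(id22) recv 17: drop; pos4(id35) recv 22: drop; pos5(id67) recv 35: drop; pos0(id58) recv 67: fwd
Round 2: pos2(id17) recv 58: fwd; pos3(id22) recv 20: drop; pos1(id20) recv 67: fwd
Round 3: pos3(id22) recv 58: fwd; pos2(id17) recv 67: fwd
Round 4: pos4(id35) recv 58: fwd; pos3(id22) recv 67: fwd
After round 4: 2 messages still in flight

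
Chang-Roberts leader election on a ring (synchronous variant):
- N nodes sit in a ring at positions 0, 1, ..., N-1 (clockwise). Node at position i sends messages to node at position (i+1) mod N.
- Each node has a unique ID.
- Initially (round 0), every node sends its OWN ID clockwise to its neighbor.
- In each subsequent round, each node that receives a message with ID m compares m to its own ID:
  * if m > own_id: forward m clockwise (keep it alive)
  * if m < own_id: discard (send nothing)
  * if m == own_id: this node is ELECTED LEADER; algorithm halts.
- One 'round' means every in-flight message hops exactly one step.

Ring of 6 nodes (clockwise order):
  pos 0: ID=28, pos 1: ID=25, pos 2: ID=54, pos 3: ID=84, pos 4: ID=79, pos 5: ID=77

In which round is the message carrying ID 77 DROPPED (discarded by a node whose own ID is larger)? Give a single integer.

Round 1: pos1(id25) recv 28: fwd; pos2(id54) recv 25: drop; pos3(id84) recv 54: drop; pos4(id79) recv 84: fwd; pos5(id77) recv 79: fwd; pos0(id28) recv 77: fwd
Round 2: pos2(id54) recv 28: drop; pos5(id77) recv 84: fwd; pos0(id28) recv 79: fwd; pos1(id25) recv 77: fwd
Round 3: pos0(id28) recv 84: fwd; pos1(id25) recv 79: fwd; pos2(id54) recv 77: fwd
Round 4: pos1(id25) recv 84: fwd; pos2(id54) recv 79: fwd; pos3(id84) recv 77: drop
Round 5: pos2(id54) recv 84: fwd; pos3(id84) recv 79: drop
Round 6: pos3(id84) recv 84: ELECTED
Message ID 77 originates at pos 5; dropped at pos 3 in round 4

Answer: 4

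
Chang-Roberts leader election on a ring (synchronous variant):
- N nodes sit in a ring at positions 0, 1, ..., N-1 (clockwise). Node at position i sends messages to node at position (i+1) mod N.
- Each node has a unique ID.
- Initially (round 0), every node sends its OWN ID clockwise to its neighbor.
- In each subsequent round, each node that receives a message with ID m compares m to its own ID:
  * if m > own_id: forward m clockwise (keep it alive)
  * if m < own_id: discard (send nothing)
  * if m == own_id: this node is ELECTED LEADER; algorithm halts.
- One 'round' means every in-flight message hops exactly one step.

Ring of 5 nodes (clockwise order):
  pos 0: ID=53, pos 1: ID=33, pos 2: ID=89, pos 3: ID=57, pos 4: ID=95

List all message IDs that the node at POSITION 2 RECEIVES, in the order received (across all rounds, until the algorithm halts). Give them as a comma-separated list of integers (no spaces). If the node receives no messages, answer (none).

Answer: 33,53,95

Derivation:
Round 1: pos1(id33) recv 53: fwd; pos2(id89) recv 33: drop; pos3(id57) recv 89: fwd; pos4(id95) recv 57: drop; pos0(id53) recv 95: fwd
Round 2: pos2(id89) recv 53: drop; pos4(id95) recv 89: drop; pos1(id33) recv 95: fwd
Round 3: pos2(id89) recv 95: fwd
Round 4: pos3(id57) recv 95: fwd
Round 5: pos4(id95) recv 95: ELECTED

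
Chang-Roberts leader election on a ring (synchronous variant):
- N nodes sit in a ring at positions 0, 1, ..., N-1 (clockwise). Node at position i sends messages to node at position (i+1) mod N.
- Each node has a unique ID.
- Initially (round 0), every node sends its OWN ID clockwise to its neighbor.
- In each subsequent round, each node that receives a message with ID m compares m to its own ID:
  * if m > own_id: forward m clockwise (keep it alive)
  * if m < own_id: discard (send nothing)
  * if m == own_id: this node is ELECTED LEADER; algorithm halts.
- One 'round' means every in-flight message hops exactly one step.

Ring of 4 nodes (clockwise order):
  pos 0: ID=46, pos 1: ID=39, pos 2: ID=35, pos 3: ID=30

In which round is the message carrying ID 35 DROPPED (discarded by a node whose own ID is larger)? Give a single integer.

Round 1: pos1(id39) recv 46: fwd; pos2(id35) recv 39: fwd; pos3(id30) recv 35: fwd; pos0(id46) recv 30: drop
Round 2: pos2(id35) recv 46: fwd; pos3(id30) recv 39: fwd; pos0(id46) recv 35: drop
Round 3: pos3(id30) recv 46: fwd; pos0(id46) recv 39: drop
Round 4: pos0(id46) recv 46: ELECTED
Message ID 35 originates at pos 2; dropped at pos 0 in round 2

Answer: 2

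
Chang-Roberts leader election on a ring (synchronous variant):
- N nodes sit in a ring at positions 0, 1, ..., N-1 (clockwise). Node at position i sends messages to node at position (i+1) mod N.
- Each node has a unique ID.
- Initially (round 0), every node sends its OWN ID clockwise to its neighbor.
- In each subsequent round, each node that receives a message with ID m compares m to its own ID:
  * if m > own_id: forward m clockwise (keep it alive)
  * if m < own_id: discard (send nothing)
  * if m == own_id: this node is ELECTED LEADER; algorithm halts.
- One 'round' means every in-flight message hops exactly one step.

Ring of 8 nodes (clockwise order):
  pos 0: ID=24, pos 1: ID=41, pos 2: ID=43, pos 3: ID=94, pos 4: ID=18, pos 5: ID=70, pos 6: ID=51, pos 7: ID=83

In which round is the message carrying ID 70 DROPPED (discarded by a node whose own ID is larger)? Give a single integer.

Answer: 2

Derivation:
Round 1: pos1(id41) recv 24: drop; pos2(id43) recv 41: drop; pos3(id94) recv 43: drop; pos4(id18) recv 94: fwd; pos5(id70) recv 18: drop; pos6(id51) recv 70: fwd; pos7(id83) recv 51: drop; pos0(id24) recv 83: fwd
Round 2: pos5(id70) recv 94: fwd; pos7(id83) recv 70: drop; pos1(id41) recv 83: fwd
Round 3: pos6(id51) recv 94: fwd; pos2(id43) recv 83: fwd
Round 4: pos7(id83) recv 94: fwd; pos3(id94) recv 83: drop
Round 5: pos0(id24) recv 94: fwd
Round 6: pos1(id41) recv 94: fwd
Round 7: pos2(id43) recv 94: fwd
Round 8: pos3(id94) recv 94: ELECTED
Message ID 70 originates at pos 5; dropped at pos 7 in round 2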